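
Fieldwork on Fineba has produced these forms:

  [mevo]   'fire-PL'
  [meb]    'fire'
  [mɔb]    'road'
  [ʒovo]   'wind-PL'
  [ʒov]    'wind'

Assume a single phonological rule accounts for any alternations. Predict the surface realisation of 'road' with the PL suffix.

The root 'fire' surfaces as [mevo] and [meb], with a stem-final [v] ~ [b] alternation.
If /v/ were underlying and a rule turned it into [b] in isolation, 'wind' would also alternate; but it has [v] in both [ʒovo] and [ʒov].
So /b/ is underlying, and a rule of intervocalic spirantization — voiced stops become fricatives between vowels — gives [v].
The one attested form of 'road', [mɔb], shows underlying /mɔb/. Applying the same rule between vowels gives [mɔvo].

[mɔvo]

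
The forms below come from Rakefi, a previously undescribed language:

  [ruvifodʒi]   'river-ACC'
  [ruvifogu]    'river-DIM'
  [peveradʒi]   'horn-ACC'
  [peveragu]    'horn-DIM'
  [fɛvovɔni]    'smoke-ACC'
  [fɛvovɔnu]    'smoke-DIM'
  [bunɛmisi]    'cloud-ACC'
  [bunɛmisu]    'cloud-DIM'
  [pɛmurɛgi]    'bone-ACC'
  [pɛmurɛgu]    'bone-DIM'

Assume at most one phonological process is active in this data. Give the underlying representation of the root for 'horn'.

/peveradʒ/

In [peveradʒi] and [peveragu] the final segment of 'horn' alternates: [dʒ] ~ [g].
But 'bone' keeps [g] in both environments ([pɛmurɛgi], [pɛmurɛgu]), so there is no rule changing /g/ to [dʒ] before the ACC suffix.
The alternation reflects depalatalization: palato-alveolar /dʒ/ becomes [g] when no front vowel follows. /dʒ/ is underlying.
Hence 'horn' is /peveradʒ/ underlyingly.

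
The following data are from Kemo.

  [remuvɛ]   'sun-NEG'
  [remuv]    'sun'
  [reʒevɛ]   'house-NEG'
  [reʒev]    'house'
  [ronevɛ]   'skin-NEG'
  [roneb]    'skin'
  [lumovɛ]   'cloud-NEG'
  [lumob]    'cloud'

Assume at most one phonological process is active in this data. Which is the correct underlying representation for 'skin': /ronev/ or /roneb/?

'skin' shows [v] ~ [b] at the end of the stem ([ronevɛ] vs [roneb]).
If /v/ were underlying and a rule turned it into [b] in isolation, 'sun' would also alternate; but it has [v] in both [remuvɛ] and [remuv].
So /b/ is underlying, and a rule of intervocalic spirantization — voiced stops become fricatives between vowels — gives [v].

/roneb/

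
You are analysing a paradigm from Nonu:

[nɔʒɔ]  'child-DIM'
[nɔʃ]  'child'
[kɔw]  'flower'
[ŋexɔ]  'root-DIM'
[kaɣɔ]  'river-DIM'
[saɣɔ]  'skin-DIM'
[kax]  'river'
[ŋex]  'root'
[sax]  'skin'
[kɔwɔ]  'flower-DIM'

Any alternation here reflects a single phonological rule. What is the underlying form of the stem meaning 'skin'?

/saɣ/

The stem for 'skin' ends in [ɣ] in [saɣɔ] but [x] in [sax].
But 'root' keeps [x] in both environments ([ŋexɔ], [ŋex]), so there is no rule changing /x/ to [ɣ] before the DIM suffix.
The alternation reflects word-final obstruent devoicing: voiced obstruents become voiceless word-finally. /ɣ/ is underlying.
So 'skin' = /saɣ/.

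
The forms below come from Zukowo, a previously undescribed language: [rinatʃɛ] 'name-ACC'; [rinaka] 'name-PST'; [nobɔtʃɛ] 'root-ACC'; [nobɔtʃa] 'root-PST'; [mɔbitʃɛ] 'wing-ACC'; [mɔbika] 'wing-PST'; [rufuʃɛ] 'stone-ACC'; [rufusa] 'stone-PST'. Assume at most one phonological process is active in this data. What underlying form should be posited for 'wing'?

The root 'wing' surfaces as [mɔbitʃɛ] and [mɔbika], with a stem-final [tʃ] ~ [k] alternation.
The stem 'root' ([nobɔtʃɛ], [nobɔtʃa]) shows [tʃ] unchanged in both environments, so [tʃ] cannot be basic with [k] derived before the PST suffix.
So /k/ is underlying, and a rule of palatalization before a front vowel — /k/ and /s/ become palato-alveolar [tʃ] and [ʃ] before a front vowel — gives [tʃ].
So 'wing' = /mɔbik/.

/mɔbik/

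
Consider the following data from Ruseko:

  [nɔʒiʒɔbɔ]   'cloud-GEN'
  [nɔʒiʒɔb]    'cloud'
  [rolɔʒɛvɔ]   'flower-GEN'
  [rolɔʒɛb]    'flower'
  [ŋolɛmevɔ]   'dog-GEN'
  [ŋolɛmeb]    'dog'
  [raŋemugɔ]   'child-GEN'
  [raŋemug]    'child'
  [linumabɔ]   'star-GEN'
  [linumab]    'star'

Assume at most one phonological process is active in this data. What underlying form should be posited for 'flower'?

/rolɔʒɛv/

The root 'flower' surfaces as [rolɔʒɛvɔ] and [rolɔʒɛb], with a stem-final [v] ~ [b] alternation.
The stem 'star' ([linumabɔ], [linumab]) shows [b] unchanged in both environments, so [b] cannot be basic with [v] derived before the GEN suffix.
So /v/ is underlying, and a rule of word-final hardening — voiced fricatives become stops word-finally — gives [b].
The underlying form of 'flower' is therefore /rolɔʒɛv/.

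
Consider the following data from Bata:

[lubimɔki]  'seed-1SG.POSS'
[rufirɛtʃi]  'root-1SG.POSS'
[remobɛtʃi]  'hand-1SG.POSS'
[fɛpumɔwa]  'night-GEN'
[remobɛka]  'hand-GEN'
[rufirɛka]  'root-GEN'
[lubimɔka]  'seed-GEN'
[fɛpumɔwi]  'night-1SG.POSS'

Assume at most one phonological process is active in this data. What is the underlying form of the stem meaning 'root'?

/rufirɛtʃ/

The root 'root' surfaces as [rufirɛka] and [rufirɛtʃi], with a stem-final [k] ~ [tʃ] alternation.
The stem 'seed' ([lubimɔka], [lubimɔki]) shows [k] unchanged in both environments, so [k] cannot be basic with [tʃ] derived before the 1SG.POSS suffix.
Therefore /tʃ/ is basic and [k] is derived by depalatalization (palato-alveolar /tʃ/ becomes [k] when no front vowel follows).
The underlying form of 'root' is therefore /rufirɛtʃ/.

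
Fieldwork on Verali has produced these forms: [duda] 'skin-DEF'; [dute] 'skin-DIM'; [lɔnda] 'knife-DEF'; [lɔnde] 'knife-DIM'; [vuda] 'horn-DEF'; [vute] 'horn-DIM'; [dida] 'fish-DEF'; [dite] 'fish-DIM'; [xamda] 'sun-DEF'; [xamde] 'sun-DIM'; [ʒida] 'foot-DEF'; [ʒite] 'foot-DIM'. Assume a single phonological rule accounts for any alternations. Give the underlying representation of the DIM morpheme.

/-te/

The DIM suffix surfaces as [-de] and [-te], depending on the final segment of the stem.
The DEF suffix, which begins with [d], is invariant after every stem; so [d] is not altered by any rule here.
The DIM suffix is therefore /-te/ underlyingly, with post-nasal voicing: voiceless stops become voiced after a nasal.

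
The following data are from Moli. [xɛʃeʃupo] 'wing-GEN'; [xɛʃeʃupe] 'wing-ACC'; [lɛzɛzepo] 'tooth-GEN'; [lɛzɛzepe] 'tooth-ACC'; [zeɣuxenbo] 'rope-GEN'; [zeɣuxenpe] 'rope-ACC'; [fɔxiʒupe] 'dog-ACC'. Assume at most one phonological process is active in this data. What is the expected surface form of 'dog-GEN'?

The GEN morpheme has two allomorphs, [-bo] and [-po].
The ACC suffix, which begins with [p], is invariant after every stem; so [p] is not altered by any rule here.
The GEN suffix is therefore /-bo/ underlyingly, with post-vocalic devoicing: voiced stops become voiceless after a vowel.
After 'dog', which ends in a vowel, the suffix surfaces as [-po], giving [fɔxiʒupo].

[fɔxiʒupo]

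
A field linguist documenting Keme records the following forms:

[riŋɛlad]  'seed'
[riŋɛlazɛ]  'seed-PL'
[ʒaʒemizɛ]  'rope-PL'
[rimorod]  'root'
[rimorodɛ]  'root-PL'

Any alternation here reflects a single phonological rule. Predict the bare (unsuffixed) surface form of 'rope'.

The stem for 'seed' ends in [d] in [riŋɛlad] but [z] in [riŋɛlazɛ].
The stem 'root' ([rimorod], [rimorodɛ]) shows [d] unchanged in both environments, so [d] cannot be basic with [z] derived before the PL suffix.
The alternation reflects word-final hardening: voiced fricatives become stops word-finally. /z/ is underlying.
The one attested form of 'rope', [ʒaʒemizɛ], shows underlying /ʒaʒemiz/. Applying the same rule word-finally gives [ʒaʒemid].

[ʒaʒemid]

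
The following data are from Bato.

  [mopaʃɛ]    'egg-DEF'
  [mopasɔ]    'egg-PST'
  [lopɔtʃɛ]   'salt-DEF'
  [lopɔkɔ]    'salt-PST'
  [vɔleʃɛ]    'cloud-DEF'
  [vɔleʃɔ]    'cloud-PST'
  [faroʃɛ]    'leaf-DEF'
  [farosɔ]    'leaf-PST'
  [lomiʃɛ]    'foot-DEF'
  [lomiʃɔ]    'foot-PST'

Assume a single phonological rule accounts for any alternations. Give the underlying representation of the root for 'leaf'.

The stem for 'leaf' ends in [ʃ] in [faroʃɛ] but [s] in [farosɔ].
Compare 'foot', with invariant [ʃ] in [lomiʃɛ] and [lomiʃɔ]: an analysis with underlying /ʃ/ and a rule producing [s] before the PST suffix would wrongly predict alternation here too.
The alternation reflects palatalization before a front vowel: /k/ and /s/ become palato-alveolar [tʃ] and [ʃ] before a front vowel. /s/ is underlying.
So 'leaf' = /faros/.

/faros/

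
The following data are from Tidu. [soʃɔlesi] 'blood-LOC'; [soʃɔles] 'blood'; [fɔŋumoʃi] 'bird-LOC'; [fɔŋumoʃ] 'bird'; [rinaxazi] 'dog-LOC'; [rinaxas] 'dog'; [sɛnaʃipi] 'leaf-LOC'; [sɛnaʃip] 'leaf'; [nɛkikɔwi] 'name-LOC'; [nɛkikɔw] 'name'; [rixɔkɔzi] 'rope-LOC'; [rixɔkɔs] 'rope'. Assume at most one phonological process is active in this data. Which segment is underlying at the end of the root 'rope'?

/z/

The root 'rope' surfaces as [rixɔkɔzi] and [rixɔkɔs], with a stem-final [z] ~ [s] alternation.
But 'blood' keeps [s] in both environments ([soʃɔlesi], [soʃɔles]), so there is no rule changing /s/ to [z] before the LOC suffix.
Therefore /z/ is basic and [s] is derived by word-final obstruent devoicing (voiced obstruents become voiceless word-finally).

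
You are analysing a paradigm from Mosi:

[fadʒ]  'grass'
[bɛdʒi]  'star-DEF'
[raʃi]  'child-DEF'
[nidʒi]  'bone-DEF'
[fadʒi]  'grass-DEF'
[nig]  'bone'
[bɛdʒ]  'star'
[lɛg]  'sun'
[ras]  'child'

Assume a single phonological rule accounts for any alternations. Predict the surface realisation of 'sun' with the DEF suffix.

[lɛdʒi]

In [nidʒi] and [nig] the final segment of 'bone' alternates: [dʒ] ~ [g].
The stem 'grass' ([fadʒi], [fadʒ]) shows [dʒ] unchanged in both environments, so [dʒ] cannot be basic with [g] derived in isolation.
The alternation reflects palatalization before a front vowel: /g/ and /s/ become palato-alveolar [dʒ] and [ʃ] before a front vowel. /g/ is underlying.
From [lɛg] the stem 'sun' is /lɛg/; before a front vowel this yields [lɛdʒi].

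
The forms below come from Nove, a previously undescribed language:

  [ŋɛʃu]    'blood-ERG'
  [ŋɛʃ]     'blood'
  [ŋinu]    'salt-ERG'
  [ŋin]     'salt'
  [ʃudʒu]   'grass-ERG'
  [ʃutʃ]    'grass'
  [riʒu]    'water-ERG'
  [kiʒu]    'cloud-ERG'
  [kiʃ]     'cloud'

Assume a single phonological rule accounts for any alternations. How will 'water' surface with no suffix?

'cloud' shows [ʒ] ~ [ʃ] at the end of the stem ([kiʒu] vs [kiʃ]).
Compare 'blood', with invariant [ʃ] in [ŋɛʃu] and [ŋɛʃ]: an analysis with underlying /ʃ/ and a rule producing [ʒ] before the ERG suffix would wrongly predict alternation here too.
Therefore /ʒ/ is basic and [ʃ] is derived by word-final obstruent devoicing (voiced obstruents become voiceless word-finally).
The one attested form of 'water', [riʒu], shows underlying /riʒ/. Applying the same rule word-finally gives [riʃ].

[riʃ]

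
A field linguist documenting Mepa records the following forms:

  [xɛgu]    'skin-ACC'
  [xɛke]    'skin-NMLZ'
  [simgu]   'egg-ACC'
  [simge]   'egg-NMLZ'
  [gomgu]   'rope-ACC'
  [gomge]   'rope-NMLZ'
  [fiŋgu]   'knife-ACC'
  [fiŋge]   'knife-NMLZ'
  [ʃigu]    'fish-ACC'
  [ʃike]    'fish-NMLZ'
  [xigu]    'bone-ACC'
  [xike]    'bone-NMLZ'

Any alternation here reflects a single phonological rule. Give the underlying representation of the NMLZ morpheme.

The NMLZ suffix surfaces as [-ge] and [-ke], depending on the final segment of the stem.
The ACC suffix, which begins with [g], is invariant after every stem; so [g] is not altered by any rule here.
The NMLZ suffix is therefore /-ke/ underlyingly, with post-nasal voicing: voiceless stops become voiced after a nasal.

/-ke/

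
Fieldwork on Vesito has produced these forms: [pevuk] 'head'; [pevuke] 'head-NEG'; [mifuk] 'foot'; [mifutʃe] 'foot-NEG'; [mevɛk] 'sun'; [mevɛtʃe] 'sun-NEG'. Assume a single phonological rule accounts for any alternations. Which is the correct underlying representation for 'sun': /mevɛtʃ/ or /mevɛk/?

'sun' shows [k] ~ [tʃ] at the end of the stem ([mevɛk] vs [mevɛtʃe]).
If /k/ were underlying and a rule turned it into [tʃ] before the NEG suffix, 'head' would also alternate; but it has [k] in both [pevuk] and [pevuke].
So /tʃ/ is underlying, and a rule of depalatalization — palato-alveolar /tʃ/ becomes [k] when no front vowel follows — gives [k].

/mevɛtʃ/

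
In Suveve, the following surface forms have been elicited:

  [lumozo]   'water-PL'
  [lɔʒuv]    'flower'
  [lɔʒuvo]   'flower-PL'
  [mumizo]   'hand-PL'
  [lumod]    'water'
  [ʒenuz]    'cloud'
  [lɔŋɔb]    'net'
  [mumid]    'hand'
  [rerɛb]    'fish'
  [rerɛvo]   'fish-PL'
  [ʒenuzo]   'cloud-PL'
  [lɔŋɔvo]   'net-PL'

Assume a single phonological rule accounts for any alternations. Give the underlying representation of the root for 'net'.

The root 'net' surfaces as [lɔŋɔvo] and [lɔŋɔb], with a stem-final [v] ~ [b] alternation.
If /v/ were underlying and a rule turned it into [b] in isolation, 'flower' would also alternate; but it has [v] in both [lɔʒuvo] and [lɔʒuv].
The alternation reflects intervocalic spirantization: voiced stops become fricatives between vowels. /b/ is underlying.
The underlying form of 'net' is therefore /lɔŋɔb/.

/lɔŋɔb/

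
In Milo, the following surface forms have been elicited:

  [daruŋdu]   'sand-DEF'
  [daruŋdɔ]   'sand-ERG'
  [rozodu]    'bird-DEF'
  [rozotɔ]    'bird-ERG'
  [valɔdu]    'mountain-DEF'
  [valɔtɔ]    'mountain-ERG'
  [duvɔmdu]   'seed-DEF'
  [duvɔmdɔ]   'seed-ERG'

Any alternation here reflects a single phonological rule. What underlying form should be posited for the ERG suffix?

/-tɔ/

The ERG suffix surfaces as [-dɔ] and [-tɔ], depending on the final segment of the stem.
The DEF suffix, which begins with [d], is invariant after every stem; so [d] is not altered by any rule here.
The ERG suffix is therefore /-tɔ/ underlyingly, with post-nasal voicing: voiceless stops become voiced after a nasal.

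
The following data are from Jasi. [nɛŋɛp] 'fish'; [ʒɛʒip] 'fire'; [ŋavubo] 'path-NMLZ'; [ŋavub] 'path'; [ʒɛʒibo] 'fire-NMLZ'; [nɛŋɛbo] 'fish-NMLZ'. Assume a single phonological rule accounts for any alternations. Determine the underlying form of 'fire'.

'fire' shows [p] ~ [b] at the end of the stem ([ʒɛʒip] vs [ʒɛʒibo]).
But 'path' keeps [b] in both environments ([ŋavub], [ŋavubo]), so there is no rule changing /b/ to [p] in isolation.
So /p/ is underlying, and a rule of intervocalic voicing — voiceless stops become voiced between vowels — gives [b].
Hence 'fire' is /ʒɛʒip/ underlyingly.

/ʒɛʒip/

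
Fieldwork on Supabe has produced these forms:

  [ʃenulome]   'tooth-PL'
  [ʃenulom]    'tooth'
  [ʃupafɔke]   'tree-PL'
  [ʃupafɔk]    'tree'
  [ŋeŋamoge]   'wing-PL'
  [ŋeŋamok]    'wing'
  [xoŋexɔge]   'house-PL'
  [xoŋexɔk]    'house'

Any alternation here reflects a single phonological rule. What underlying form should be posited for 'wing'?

'wing' shows [g] ~ [k] at the end of the stem ([ŋeŋamoge] vs [ŋeŋamok]).
The stem 'tree' ([ʃupafɔke], [ʃupafɔk]) shows [k] unchanged in both environments, so [k] cannot be basic with [g] derived before the PL suffix.
The alternation reflects word-final obstruent devoicing: voiced obstruents become voiceless word-finally. /g/ is underlying.
The underlying form of 'wing' is therefore /ŋeŋamog/.

/ŋeŋamog/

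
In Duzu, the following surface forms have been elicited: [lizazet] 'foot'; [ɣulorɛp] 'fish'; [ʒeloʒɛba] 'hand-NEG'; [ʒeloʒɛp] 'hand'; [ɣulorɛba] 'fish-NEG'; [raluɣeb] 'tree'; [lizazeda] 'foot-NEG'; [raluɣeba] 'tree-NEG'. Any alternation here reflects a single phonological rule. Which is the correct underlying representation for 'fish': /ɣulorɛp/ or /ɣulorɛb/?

/ɣulorɛp/

The root 'fish' surfaces as [ɣulorɛba] and [ɣulorɛp], with a stem-final [b] ~ [p] alternation.
The stem 'tree' ([raluɣeba], [raluɣeb]) shows [b] unchanged in both environments, so [b] cannot be basic with [p] derived in isolation.
The underlying segment must be /p/; voiceless stops become voiced between vowels, yielding [b] there.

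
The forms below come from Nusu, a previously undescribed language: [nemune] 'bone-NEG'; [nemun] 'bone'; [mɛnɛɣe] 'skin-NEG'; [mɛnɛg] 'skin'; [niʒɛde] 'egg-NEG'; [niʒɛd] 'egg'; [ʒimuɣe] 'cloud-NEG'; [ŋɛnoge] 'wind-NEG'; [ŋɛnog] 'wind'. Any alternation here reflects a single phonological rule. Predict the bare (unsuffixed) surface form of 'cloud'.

[ʒimug]

The stem for 'skin' ends in [ɣ] in [mɛnɛɣe] but [g] in [mɛnɛg].
Compare 'wind', with invariant [g] in [ŋɛnoge] and [ŋɛnog]: an analysis with underlying /g/ and a rule producing [ɣ] before the NEG suffix would wrongly predict alternation here too.
So /ɣ/ is underlying, and a rule of word-final hardening — voiced fricatives become stops word-finally — gives [g].
The one attested form of 'cloud', [ʒimuɣe], shows underlying /ʒimuɣ/. Applying the same rule word-finally gives [ʒimug].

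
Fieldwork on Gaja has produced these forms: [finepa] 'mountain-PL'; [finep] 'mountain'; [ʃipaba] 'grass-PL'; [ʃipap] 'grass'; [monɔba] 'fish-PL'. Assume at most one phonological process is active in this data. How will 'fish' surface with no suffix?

In [ʃipaba] and [ʃipap] the final segment of 'grass' alternates: [b] ~ [p].
The stem 'mountain' ([finepa], [finep]) shows [p] unchanged in both environments, so [p] cannot be basic with [b] derived before the PL suffix.
So /b/ is underlying, and a rule of word-final obstruent devoicing — voiced obstruents become voiceless word-finally — gives [p].
From [monɔba] the stem 'fish' is /monɔb/; word-finally this yields [monɔp].

[monɔp]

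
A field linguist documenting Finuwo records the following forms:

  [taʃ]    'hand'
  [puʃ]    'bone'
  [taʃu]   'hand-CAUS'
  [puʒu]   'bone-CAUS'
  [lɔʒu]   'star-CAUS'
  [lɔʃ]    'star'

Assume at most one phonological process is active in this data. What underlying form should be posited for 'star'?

The root 'star' surfaces as [lɔʒu] and [lɔʃ], with a stem-final [ʒ] ~ [ʃ] alternation.
If /ʃ/ were underlying and a rule turned it into [ʒ] before the CAUS suffix, 'hand' would also alternate; but it has [ʃ] in both [taʃu] and [taʃ].
The underlying segment must be /ʒ/; voiced obstruents become voiceless word-finally, yielding [ʃ] there.
So 'star' = /lɔʒ/.

/lɔʒ/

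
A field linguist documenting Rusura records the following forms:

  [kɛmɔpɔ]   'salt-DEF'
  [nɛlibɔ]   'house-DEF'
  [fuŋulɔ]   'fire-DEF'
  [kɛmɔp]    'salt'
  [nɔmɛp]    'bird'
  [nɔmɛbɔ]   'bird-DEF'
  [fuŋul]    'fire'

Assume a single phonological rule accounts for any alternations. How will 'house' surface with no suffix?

'bird' shows [p] ~ [b] at the end of the stem ([nɔmɛp] vs [nɔmɛbɔ]).
Compare 'salt', with invariant [p] in [kɛmɔp] and [kɛmɔpɔ]: an analysis with underlying /p/ and a rule producing [b] before the DEF suffix would wrongly predict alternation here too.
Therefore /b/ is basic and [p] is derived by word-final obstruent devoicing (voiced obstruents become voiceless word-finally).
From [nɛlibɔ] the stem 'house' is /nɛlib/; word-finally this yields [nɛlip].

[nɛlip]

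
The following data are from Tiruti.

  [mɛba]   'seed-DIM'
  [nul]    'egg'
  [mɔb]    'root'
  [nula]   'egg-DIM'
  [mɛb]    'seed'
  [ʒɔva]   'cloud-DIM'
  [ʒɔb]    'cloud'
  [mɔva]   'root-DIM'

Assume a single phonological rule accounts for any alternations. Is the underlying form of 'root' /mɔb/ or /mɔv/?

The root 'root' surfaces as [mɔva] and [mɔb], with a stem-final [v] ~ [b] alternation.
If /b/ were underlying and a rule turned it into [v] before the DIM suffix, 'seed' would also alternate; but it has [b] in both [mɛba] and [mɛb].
Therefore /v/ is basic and [b] is derived by word-final hardening (voiced fricatives become stops word-finally).

/mɔv/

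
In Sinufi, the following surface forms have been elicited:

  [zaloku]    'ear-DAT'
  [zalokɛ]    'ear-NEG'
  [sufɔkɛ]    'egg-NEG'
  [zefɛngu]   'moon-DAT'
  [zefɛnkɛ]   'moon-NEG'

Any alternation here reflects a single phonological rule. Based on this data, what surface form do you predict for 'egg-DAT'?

The DAT morpheme has two allomorphs, [-gu] and [-ku].
By contrast the NEG suffix keeps its initial [k] throughout — that segment must be underlying.
The DAT suffix is therefore /-gu/ underlyingly, with post-vocalic devoicing: voiced stops become voiceless after a vowel.
After 'egg', which ends in a vowel, the suffix surfaces as [-ku], giving [sufɔku].

[sufɔku]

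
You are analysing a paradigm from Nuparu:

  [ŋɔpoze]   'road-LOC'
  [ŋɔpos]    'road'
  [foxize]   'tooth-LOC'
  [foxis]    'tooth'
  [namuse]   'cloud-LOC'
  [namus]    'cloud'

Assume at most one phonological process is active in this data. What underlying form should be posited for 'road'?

'road' shows [z] ~ [s] at the end of the stem ([ŋɔpoze] vs [ŋɔpos]).
But 'cloud' keeps [s] in both environments ([namuse], [namus]), so there is no rule changing /s/ to [z] before the LOC suffix.
The underlying segment must be /z/; voiced obstruents become voiceless word-finally, yielding [s] there.
The underlying form of 'road' is therefore /ŋɔpoz/.

/ŋɔpoz/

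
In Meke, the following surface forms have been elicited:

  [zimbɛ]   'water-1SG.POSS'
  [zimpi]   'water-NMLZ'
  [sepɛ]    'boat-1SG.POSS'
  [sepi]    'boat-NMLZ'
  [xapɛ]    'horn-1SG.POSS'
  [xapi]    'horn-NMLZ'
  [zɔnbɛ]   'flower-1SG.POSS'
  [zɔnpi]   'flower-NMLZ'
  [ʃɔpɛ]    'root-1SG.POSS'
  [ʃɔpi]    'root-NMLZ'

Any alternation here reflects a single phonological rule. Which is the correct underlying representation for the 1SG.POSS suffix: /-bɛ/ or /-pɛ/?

The 1SG.POSS suffix surfaces as [-bɛ] and [-pɛ], depending on the final segment of the stem.
By contrast the NMLZ suffix keeps its initial [p] throughout — that segment must be underlying.
The 1SG.POSS suffix is therefore /-bɛ/ underlyingly, with post-vocalic devoicing: voiced stops become voiceless after a vowel.

/-bɛ/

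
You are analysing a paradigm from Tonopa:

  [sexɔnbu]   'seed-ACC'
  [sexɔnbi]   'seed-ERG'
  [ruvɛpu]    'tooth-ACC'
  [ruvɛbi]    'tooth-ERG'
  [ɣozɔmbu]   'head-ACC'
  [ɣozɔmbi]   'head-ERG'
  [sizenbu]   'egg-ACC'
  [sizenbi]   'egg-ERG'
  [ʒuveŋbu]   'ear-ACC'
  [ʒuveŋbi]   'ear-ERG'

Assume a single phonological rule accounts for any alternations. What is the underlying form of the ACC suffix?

The ACC morpheme has two allomorphs, [-bu] and [-pu].
The ERG suffix, which begins with [b], is invariant after every stem; so [b] is not altered by any rule here.
So the underlying form is /-pu/, and voiceless stops become voiced after a nasal.

/-pu/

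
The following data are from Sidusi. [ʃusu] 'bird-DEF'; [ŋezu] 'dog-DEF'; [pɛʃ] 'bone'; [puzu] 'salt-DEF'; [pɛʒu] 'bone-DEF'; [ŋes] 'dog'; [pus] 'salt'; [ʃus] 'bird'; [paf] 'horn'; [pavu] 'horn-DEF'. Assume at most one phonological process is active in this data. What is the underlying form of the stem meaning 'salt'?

/puz/

The root 'salt' surfaces as [pus] and [puzu], with a stem-final [s] ~ [z] alternation.
If /s/ were underlying and a rule turned it into [z] before the DEF suffix, 'bird' would also alternate; but it has [s] in both [ʃus] and [ʃusu].
The underlying segment must be /z/; voiced obstruents become voiceless word-finally, yielding [s] there.
Hence 'salt' is /puz/ underlyingly.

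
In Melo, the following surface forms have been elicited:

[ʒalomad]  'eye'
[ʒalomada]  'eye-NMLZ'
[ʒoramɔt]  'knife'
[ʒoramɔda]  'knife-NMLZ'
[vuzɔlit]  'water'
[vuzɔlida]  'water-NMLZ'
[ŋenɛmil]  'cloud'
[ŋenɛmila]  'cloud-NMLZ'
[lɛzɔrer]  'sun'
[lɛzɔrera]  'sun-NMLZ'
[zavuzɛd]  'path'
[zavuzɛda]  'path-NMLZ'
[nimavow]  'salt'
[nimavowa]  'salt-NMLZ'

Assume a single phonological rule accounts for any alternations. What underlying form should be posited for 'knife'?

/ʒoramɔt/

The stem for 'knife' ends in [t] in [ʒoramɔt] but [d] in [ʒoramɔda].
Compare 'eye', with invariant [d] in [ʒalomad] and [ʒalomada]: an analysis with underlying /d/ and a rule producing [t] in isolation would wrongly predict alternation here too.
The alternation reflects intervocalic voicing: voiceless stops become voiced between vowels. /t/ is underlying.
So 'knife' = /ʒoramɔt/.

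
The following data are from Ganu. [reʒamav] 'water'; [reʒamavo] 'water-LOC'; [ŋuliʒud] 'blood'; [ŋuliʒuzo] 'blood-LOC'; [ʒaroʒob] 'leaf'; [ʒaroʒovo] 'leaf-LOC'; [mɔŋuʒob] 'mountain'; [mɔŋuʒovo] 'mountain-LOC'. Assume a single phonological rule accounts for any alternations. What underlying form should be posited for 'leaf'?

The stem for 'leaf' ends in [b] in [ʒaroʒob] but [v] in [ʒaroʒovo].
But 'water' keeps [v] in both environments ([reʒamav], [reʒamavo]), so there is no rule changing /v/ to [b] in isolation.
The underlying segment must be /b/; voiced stops become fricatives between vowels, yielding [v] there.
The underlying form of 'leaf' is therefore /ʒaroʒob/.

/ʒaroʒob/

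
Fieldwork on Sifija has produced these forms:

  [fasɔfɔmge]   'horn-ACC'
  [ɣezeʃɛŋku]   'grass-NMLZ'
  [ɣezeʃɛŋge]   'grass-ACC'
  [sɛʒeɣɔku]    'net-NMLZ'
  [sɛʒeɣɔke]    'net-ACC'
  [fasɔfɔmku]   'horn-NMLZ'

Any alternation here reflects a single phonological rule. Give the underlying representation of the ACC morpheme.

/-ge/

The ACC suffix surfaces as [-ge] and [-ke], depending on the final segment of the stem.
By contrast the NMLZ suffix keeps its initial [k] throughout — that segment must be underlying.
The ACC suffix is therefore /-ge/ underlyingly, with post-vocalic devoicing: voiced stops become voiceless after a vowel.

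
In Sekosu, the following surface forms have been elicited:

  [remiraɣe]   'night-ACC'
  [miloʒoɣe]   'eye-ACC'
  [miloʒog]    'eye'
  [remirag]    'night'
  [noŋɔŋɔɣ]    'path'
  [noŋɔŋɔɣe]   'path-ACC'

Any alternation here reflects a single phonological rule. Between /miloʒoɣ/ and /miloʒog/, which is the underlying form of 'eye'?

/miloʒog/

The stem for 'eye' ends in [ɣ] in [miloʒoɣe] but [g] in [miloʒog].
Compare 'path', with invariant [ɣ] in [noŋɔŋɔɣe] and [noŋɔŋɔɣ]: an analysis with underlying /ɣ/ and a rule producing [g] in isolation would wrongly predict alternation here too.
The alternation reflects intervocalic spirantization: voiced stops become fricatives between vowels. /g/ is underlying.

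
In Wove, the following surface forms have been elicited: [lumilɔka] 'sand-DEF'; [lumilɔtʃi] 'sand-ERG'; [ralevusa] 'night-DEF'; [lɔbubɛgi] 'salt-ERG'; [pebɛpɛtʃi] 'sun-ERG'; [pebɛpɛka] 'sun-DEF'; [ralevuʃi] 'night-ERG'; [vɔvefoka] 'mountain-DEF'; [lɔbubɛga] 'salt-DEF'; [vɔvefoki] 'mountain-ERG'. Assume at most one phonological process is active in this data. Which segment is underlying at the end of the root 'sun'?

/tʃ/

'sun' shows [tʃ] ~ [k] at the end of the stem ([pebɛpɛtʃi] vs [pebɛpɛka]).
Compare 'mountain', with invariant [k] in [vɔvefoki] and [vɔvefoka]: an analysis with underlying /k/ and a rule producing [tʃ] before the ERG suffix would wrongly predict alternation here too.
Therefore /tʃ/ is basic and [k] is derived by depalatalization (palato-alveolar /tʃ/ and /ʃ/ become [k] and [s] when no front vowel follows).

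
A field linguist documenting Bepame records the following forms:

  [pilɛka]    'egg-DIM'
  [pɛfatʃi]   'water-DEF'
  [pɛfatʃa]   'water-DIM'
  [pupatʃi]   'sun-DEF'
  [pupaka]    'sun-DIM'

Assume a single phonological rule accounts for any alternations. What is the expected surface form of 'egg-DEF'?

The stem for 'sun' ends in [tʃ] in [pupatʃi] but [k] in [pupaka].
But 'water' keeps [tʃ] in both environments ([pɛfatʃi], [pɛfatʃa]), so there is no rule changing /tʃ/ to [k] before the DIM suffix.
So /k/ is underlying, and a rule of palatalization before a front vowel — /k/ becomes palato-alveolar [tʃ] before a front vowel — gives [tʃ].
The one attested form of 'egg', [pilɛka], shows underlying /pilɛk/. Applying the same rule before a front vowel gives [pilɛtʃi].

[pilɛtʃi]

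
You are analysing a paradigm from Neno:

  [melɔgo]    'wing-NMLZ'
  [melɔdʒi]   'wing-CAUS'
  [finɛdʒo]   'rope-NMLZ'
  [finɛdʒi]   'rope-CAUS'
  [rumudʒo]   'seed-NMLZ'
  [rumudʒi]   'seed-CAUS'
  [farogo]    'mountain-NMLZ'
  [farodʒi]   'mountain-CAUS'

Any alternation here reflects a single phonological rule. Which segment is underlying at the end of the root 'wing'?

The root 'wing' surfaces as [melɔgo] and [melɔdʒi], with a stem-final [g] ~ [dʒ] alternation.
If /dʒ/ were underlying and a rule turned it into [g] before the NMLZ suffix, 'seed' would also alternate; but it has [dʒ] in both [rumudʒo] and [rumudʒi].
Therefore /g/ is basic and [dʒ] is derived by palatalization before a front vowel (/g/ becomes palato-alveolar [dʒ] before a front vowel).

/g/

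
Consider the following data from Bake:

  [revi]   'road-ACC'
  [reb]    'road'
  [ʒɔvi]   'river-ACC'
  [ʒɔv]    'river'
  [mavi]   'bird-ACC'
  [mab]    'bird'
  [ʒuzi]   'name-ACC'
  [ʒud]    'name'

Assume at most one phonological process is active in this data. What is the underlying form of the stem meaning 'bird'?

/mab/

In [mavi] and [mab] the final segment of 'bird' alternates: [v] ~ [b].
But 'river' keeps [v] in both environments ([ʒɔvi], [ʒɔv]), so there is no rule changing /v/ to [b] in isolation.
The underlying segment must be /b/; voiced stops become fricatives between vowels, yielding [v] there.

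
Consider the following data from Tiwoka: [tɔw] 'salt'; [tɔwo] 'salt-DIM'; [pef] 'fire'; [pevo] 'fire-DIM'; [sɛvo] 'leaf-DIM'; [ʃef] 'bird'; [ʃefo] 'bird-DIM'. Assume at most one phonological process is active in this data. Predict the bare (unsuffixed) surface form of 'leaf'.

[sɛf]

In [pef] and [pevo] the final segment of 'fire' alternates: [f] ~ [v].
The stem 'bird' ([ʃef], [ʃefo]) shows [f] unchanged in both environments, so [f] cannot be basic with [v] derived before the DIM suffix.
The underlying segment must be /v/; voiced obstruents become voiceless word-finally, yielding [f] there.
From [sɛvo] the stem 'leaf' is /sɛv/; word-finally this yields [sɛf].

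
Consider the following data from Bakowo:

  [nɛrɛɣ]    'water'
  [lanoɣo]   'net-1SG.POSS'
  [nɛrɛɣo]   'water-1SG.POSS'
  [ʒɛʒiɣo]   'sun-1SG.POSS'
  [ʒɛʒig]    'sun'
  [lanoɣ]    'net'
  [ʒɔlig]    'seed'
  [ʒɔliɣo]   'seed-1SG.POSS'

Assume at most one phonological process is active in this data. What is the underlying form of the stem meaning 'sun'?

/ʒɛʒig/

The stem for 'sun' ends in [ɣ] in [ʒɛʒiɣo] but [g] in [ʒɛʒig].
Compare 'net', with invariant [ɣ] in [lanoɣo] and [lanoɣ]: an analysis with underlying /ɣ/ and a rule producing [g] in isolation would wrongly predict alternation here too.
The underlying segment must be /g/; voiced stops become fricatives between vowels, yielding [ɣ] there.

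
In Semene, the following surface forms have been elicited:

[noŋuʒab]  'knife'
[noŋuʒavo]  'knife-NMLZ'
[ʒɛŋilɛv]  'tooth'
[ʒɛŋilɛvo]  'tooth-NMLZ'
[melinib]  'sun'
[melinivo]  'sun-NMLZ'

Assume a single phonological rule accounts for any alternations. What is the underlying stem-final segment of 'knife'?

The stem for 'knife' ends in [b] in [noŋuʒab] but [v] in [noŋuʒavo].
But 'tooth' keeps [v] in both environments ([ʒɛŋilɛv], [ʒɛŋilɛvo]), so there is no rule changing /v/ to [b] in isolation.
The alternation reflects intervocalic spirantization: voiced stops become fricatives between vowels. /b/ is underlying.

/b/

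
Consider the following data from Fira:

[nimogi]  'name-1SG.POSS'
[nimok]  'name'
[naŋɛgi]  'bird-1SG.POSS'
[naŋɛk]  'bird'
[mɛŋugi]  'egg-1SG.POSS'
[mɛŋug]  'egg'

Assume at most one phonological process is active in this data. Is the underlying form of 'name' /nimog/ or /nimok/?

/nimok/

The stem for 'name' ends in [g] in [nimogi] but [k] in [nimok].
The stem 'egg' ([mɛŋugi], [mɛŋug]) shows [g] unchanged in both environments, so [g] cannot be basic with [k] derived in isolation.
Therefore /k/ is basic and [g] is derived by intervocalic voicing (voiceless stops become voiced between vowels).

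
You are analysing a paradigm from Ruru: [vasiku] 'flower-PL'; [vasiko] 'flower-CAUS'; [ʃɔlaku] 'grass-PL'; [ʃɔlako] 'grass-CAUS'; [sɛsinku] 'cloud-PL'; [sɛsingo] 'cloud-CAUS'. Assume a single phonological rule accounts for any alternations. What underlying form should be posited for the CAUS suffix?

/-go/

The CAUS suffix surfaces as [-go] and [-ko], depending on the final segment of the stem.
By contrast the PL suffix keeps its initial [k] throughout — that segment must be underlying.
So the underlying form is /-go/, and voiced stops become voiceless after a vowel.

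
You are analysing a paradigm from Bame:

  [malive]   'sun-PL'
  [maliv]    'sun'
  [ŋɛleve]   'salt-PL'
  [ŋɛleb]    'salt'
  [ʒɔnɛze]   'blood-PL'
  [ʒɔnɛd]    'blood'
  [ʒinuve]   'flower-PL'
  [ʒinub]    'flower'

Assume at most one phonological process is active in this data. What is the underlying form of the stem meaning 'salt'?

/ŋɛleb/

'salt' shows [v] ~ [b] at the end of the stem ([ŋɛleve] vs [ŋɛleb]).
But 'sun' keeps [v] in both environments ([malive], [maliv]), so there is no rule changing /v/ to [b] in isolation.
Therefore /b/ is basic and [v] is derived by intervocalic spirantization (voiced stops become fricatives between vowels).
The underlying form of 'salt' is therefore /ŋɛleb/.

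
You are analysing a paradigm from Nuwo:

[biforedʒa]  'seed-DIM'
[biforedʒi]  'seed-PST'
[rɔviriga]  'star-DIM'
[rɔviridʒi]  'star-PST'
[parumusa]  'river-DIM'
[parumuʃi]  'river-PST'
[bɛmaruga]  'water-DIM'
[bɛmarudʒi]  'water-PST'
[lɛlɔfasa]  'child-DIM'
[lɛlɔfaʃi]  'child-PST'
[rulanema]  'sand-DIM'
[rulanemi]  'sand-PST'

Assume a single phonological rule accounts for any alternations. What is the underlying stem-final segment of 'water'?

'water' shows [g] ~ [dʒ] at the end of the stem ([bɛmaruga] vs [bɛmarudʒi]).
But 'seed' keeps [dʒ] in both environments ([biforedʒa], [biforedʒi]), so there is no rule changing /dʒ/ to [g] before the DIM suffix.
The underlying segment must be /g/; /g/ and /s/ become palato-alveolar [dʒ] and [ʃ] before a front vowel, yielding [dʒ] there.

/g/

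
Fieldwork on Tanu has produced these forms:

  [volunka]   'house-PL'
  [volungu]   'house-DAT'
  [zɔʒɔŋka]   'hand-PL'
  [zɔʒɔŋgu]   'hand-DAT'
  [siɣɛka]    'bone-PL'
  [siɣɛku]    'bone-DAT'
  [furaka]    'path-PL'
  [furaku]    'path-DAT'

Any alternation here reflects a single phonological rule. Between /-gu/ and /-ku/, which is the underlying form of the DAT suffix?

The DAT suffix surfaces as [-gu] and [-ku], depending on the final segment of the stem.
By contrast the PL suffix keeps its initial [k] throughout — that segment must be underlying.
The DAT suffix is therefore /-gu/ underlyingly, with post-vocalic devoicing: voiced stops become voiceless after a vowel.

/-gu/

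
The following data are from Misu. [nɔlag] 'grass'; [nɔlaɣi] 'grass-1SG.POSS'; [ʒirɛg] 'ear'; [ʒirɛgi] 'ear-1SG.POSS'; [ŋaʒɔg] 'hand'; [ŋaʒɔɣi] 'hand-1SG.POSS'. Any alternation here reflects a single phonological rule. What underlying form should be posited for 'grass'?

The root 'grass' surfaces as [nɔlag] and [nɔlaɣi], with a stem-final [g] ~ [ɣ] alternation.
The stem 'ear' ([ʒirɛg], [ʒirɛgi]) shows [g] unchanged in both environments, so [g] cannot be basic with [ɣ] derived before the 1SG.POSS suffix.
The alternation reflects word-final hardening: voiced fricatives become stops word-finally. /ɣ/ is underlying.

/nɔlaɣ/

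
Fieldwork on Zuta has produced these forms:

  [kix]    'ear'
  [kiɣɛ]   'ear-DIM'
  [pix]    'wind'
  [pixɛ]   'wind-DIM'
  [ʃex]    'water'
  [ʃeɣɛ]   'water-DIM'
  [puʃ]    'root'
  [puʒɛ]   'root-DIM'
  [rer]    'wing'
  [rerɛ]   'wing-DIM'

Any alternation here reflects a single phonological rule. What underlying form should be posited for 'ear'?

The stem for 'ear' ends in [x] in [kix] but [ɣ] in [kiɣɛ].
If /x/ were underlying and a rule turned it into [ɣ] before the DIM suffix, 'wind' would also alternate; but it has [x] in both [pix] and [pixɛ].
So /ɣ/ is underlying, and a rule of word-final obstruent devoicing — voiced obstruents become voiceless word-finally — gives [x].
So 'ear' = /kiɣ/.

/kiɣ/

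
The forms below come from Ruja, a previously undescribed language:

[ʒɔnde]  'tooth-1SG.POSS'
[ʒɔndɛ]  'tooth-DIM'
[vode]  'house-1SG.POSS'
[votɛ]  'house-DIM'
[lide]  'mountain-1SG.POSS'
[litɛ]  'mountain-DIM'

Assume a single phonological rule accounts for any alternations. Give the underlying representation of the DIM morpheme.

The DIM suffix surfaces as [-dɛ] and [-tɛ], depending on the final segment of the stem.
By contrast the 1SG.POSS suffix keeps its initial [d] throughout — that segment must be underlying.
The DIM suffix is therefore /-tɛ/ underlyingly, with post-nasal voicing: voiceless stops become voiced after a nasal.

/-tɛ/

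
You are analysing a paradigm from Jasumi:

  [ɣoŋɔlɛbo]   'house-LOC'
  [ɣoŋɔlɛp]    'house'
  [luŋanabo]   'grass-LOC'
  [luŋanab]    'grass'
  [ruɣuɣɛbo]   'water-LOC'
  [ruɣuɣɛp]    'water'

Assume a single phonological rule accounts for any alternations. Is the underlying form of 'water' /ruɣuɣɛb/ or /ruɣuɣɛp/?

/ruɣuɣɛp/

'water' shows [p] ~ [b] at the end of the stem ([ruɣuɣɛp] vs [ruɣuɣɛbo]).
But 'grass' keeps [b] in both environments ([luŋanab], [luŋanabo]), so there is no rule changing /b/ to [p] in isolation.
So /p/ is underlying, and a rule of intervocalic voicing — voiceless stops become voiced between vowels — gives [b].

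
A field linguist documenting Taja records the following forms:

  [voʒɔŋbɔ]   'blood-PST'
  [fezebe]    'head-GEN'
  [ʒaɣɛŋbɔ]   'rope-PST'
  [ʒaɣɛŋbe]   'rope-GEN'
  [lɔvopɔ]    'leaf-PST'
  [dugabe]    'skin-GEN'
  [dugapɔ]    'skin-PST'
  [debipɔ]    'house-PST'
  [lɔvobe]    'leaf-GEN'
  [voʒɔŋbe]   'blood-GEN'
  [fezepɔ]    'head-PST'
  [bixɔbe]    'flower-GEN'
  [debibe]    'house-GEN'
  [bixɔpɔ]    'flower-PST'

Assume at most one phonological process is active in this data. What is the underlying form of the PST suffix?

/-pɔ/

The PST morpheme has two allomorphs, [-bɔ] and [-pɔ].
The GEN suffix, which begins with [b], is invariant after every stem; so [b] is not altered by any rule here.
The PST suffix is therefore /-pɔ/ underlyingly, with post-nasal voicing: voiceless stops become voiced after a nasal.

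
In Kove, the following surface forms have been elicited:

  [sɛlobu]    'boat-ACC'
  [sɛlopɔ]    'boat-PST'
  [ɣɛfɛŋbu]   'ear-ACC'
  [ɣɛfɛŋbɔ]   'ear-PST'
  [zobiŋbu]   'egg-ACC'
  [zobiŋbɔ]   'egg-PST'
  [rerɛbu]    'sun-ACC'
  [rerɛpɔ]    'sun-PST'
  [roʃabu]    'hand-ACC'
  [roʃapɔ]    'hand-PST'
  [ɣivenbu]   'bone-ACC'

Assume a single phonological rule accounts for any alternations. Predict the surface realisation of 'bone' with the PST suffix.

[ɣivenbɔ]

The PST morpheme has two allomorphs, [-bɔ] and [-pɔ].
By contrast the ACC suffix keeps its initial [b] throughout — that segment must be underlying.
The PST suffix is therefore /-pɔ/ underlyingly, with post-nasal voicing: voiceless stops become voiced after a nasal.
After 'bone', which ends in a nasal, the suffix surfaces as [-bɔ], giving [ɣivenbɔ].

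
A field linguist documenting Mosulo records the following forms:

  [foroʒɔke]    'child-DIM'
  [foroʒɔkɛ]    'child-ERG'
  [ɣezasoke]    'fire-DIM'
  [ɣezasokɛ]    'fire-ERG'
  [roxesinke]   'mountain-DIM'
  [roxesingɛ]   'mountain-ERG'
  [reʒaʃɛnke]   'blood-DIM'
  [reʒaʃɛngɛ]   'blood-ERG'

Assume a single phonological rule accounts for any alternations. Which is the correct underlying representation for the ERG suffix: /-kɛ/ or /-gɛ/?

The ERG suffix surfaces as [-gɛ] and [-kɛ], depending on the final segment of the stem.
The DIM suffix, which begins with [k], is invariant after every stem; so [k] is not altered by any rule here.
The ERG suffix is therefore /-gɛ/ underlyingly, with post-vocalic devoicing: voiced stops become voiceless after a vowel.

/-gɛ/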